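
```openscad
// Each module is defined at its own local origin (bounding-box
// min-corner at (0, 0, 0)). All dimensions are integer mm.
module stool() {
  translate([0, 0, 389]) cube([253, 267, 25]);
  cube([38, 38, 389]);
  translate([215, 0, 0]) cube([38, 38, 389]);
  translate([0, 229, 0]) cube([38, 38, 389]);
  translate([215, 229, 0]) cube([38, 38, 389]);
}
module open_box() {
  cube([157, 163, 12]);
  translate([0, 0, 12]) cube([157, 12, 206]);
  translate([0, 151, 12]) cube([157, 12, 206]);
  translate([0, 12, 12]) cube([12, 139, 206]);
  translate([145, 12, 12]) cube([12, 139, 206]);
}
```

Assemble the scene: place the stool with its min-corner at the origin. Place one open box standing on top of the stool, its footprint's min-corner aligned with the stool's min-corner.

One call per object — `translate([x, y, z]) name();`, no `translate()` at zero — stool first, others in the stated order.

stool();
translate([0, 0, 414]) open_box();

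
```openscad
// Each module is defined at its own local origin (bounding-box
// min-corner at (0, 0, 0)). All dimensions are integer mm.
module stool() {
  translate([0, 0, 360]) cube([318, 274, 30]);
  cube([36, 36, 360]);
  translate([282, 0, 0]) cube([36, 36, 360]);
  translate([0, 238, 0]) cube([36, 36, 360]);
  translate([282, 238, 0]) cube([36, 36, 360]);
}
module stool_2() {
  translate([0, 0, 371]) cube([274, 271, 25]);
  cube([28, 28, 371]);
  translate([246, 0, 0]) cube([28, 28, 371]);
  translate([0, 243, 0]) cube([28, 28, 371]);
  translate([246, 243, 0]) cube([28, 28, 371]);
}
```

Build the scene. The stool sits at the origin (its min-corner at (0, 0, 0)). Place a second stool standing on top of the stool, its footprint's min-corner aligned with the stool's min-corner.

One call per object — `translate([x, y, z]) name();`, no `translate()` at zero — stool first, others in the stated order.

stool();
translate([0, 0, 390]) stool_2();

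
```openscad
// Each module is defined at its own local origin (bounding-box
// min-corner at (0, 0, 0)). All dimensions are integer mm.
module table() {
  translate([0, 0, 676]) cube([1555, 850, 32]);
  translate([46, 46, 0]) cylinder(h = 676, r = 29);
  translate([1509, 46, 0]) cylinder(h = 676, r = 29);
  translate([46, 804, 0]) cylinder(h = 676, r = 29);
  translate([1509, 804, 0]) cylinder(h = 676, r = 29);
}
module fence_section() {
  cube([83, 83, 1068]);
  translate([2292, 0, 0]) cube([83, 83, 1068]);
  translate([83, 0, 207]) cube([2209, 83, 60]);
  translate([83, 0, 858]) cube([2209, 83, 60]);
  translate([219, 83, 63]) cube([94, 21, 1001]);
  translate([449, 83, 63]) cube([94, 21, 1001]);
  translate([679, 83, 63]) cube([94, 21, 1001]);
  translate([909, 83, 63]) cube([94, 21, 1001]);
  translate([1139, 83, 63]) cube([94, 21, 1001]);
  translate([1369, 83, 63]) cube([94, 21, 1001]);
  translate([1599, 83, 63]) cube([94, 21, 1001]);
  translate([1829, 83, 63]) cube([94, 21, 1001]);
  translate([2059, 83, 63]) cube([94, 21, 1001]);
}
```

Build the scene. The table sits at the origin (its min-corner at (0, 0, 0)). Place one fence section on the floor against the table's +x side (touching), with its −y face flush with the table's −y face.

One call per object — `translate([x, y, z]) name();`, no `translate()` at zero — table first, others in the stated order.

table();
translate([1555, 0, 0]) fence_section();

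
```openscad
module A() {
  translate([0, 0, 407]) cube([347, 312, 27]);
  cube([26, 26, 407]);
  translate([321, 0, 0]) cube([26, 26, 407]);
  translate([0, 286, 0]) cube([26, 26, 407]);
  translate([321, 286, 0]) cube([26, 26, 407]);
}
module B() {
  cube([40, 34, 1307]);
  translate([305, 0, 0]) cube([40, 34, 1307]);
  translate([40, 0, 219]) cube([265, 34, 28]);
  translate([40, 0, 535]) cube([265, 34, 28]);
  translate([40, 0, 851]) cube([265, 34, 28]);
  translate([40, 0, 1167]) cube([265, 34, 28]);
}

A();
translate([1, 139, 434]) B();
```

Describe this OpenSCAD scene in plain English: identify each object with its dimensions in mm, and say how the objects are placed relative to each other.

A is a simple wooden stool: a rectangular seat 347 mm (x) by 312 mm (y), 27 mm thick, top face at z = 434 mm, on four square legs, each 26×26 mm in cross-section. The legs rest on z = 0, each flush with a corner of the seat.

B is a straight ladder. Two 40×34 mm vertical rails, 1307 mm tall, stand 345 mm apart (outside-to-outside) with their front faces coplanar on the −y side. 4 rungs, each 34 mm deep and 28 mm tall, span between the inner faces of the rails, front faces flush with the rails. The lowest rung's underside is at z = 219 mm and rungs are spaced 316 mm apart (underside to underside).

The ladder is on top of the stool, centred.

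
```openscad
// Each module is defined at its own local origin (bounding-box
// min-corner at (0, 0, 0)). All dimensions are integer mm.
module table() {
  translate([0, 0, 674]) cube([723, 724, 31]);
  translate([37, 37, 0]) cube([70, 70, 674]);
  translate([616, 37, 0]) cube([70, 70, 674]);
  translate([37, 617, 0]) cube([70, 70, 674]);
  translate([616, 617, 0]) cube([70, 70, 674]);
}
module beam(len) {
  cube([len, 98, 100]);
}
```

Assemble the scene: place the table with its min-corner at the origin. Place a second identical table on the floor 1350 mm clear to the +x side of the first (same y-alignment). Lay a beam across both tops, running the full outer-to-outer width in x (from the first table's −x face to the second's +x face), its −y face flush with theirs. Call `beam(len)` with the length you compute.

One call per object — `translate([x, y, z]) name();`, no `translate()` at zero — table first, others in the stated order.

table();
translate([2073, 0, 0]) table();
translate([0, 0, 705]) beam(2796);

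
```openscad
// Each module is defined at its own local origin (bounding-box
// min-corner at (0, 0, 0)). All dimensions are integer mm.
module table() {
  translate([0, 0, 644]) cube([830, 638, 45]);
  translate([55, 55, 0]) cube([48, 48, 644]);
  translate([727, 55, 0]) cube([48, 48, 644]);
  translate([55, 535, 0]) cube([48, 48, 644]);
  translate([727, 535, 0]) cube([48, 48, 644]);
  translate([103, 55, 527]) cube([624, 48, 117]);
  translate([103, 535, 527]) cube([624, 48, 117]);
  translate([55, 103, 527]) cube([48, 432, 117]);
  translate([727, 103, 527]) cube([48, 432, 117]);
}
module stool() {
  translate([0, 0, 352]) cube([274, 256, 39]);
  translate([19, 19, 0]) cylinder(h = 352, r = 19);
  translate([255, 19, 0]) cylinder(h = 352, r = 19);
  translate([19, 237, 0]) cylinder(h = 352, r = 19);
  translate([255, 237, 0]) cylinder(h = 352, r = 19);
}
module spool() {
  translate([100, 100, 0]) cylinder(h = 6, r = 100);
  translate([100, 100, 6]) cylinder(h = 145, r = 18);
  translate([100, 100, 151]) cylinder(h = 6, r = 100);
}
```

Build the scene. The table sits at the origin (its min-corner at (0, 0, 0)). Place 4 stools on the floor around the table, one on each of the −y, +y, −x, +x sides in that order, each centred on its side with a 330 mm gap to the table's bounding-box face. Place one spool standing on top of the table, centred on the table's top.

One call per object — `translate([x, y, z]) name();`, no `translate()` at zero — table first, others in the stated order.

table();
translate([278, -586, 0]) stool();
translate([278, 968, 0]) stool();
translate([-604, 191, 0]) stool();
translate([1160, 191, 0]) stool();
translate([315, 219, 689]) spool();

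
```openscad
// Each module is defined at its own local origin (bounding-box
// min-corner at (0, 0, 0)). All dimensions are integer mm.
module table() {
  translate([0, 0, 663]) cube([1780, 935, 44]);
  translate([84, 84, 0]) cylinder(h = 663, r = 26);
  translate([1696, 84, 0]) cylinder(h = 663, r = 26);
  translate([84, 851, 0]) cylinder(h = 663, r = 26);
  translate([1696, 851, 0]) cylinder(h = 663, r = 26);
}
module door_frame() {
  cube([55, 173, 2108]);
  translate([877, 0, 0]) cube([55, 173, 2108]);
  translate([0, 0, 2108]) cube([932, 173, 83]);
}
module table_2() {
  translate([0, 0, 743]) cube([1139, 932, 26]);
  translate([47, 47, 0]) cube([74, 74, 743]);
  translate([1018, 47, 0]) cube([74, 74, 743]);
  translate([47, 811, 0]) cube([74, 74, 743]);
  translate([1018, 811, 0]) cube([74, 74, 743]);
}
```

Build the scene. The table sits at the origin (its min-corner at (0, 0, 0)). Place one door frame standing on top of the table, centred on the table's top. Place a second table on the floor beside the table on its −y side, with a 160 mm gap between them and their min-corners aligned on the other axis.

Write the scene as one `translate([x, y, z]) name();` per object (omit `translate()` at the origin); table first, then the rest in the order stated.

table();
translate([424, 381, 707]) door_frame();
translate([0, -1092, 0]) table_2();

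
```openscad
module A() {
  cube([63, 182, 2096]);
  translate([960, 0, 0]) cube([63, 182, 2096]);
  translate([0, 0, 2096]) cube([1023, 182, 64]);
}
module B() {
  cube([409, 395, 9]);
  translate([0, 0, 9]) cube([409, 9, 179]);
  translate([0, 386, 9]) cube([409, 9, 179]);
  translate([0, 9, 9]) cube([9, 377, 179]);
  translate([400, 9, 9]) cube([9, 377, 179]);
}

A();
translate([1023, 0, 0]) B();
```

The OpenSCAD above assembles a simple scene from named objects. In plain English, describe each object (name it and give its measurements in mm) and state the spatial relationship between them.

A is a rectangular door frame: two vertical jambs of 63×182 mm section, 2096 mm tall, with a clear opening 897 mm wide between their inner faces. A header 64 mm tall and 182 mm deep lies on top of the jambs and spans the full outside width.

B is an open storage box with external size 409×395×188 mm and wall thickness 9 mm (the base is also 9 mm thick). The base covers the whole footprint; the four walls stand on the base, with the y-facing walls full-width and the x-facing walls fitting between their inner faces.

The open box is against the door frame's +x side, with their −y faces flush.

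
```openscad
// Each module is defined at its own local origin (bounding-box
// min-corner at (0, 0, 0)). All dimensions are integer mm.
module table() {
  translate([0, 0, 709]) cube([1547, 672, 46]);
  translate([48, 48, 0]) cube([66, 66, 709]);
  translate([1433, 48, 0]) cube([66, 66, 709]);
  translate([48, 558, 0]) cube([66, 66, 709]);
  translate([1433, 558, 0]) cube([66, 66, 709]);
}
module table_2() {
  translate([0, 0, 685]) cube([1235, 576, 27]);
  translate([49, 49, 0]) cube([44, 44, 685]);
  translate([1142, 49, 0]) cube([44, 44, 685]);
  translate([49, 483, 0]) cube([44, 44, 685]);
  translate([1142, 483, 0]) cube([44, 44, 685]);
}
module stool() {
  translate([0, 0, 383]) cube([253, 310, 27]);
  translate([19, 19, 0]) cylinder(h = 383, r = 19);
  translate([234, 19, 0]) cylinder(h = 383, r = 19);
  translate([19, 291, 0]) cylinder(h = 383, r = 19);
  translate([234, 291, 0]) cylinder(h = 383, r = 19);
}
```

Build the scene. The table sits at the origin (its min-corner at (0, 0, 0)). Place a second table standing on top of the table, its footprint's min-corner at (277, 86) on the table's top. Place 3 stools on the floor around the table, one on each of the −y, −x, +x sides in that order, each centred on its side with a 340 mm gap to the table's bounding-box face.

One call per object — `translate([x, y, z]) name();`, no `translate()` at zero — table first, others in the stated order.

table();
translate([277, 86, 755]) table_2();
translate([647, -650, 0]) stool();
translate([-593, 181, 0]) stool();
translate([1887, 181, 0]) stool();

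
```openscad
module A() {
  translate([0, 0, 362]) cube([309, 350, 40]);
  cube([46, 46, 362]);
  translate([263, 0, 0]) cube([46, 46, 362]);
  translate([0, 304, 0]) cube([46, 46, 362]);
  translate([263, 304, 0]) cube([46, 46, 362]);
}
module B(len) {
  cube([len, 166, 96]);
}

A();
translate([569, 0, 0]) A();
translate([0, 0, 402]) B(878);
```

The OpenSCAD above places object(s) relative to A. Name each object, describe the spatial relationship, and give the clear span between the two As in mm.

A is a stool. B is a beam. A beam spans the tops of two stools. The clear span between the two stools is 260 mm.

Second stool starts at x = 569; first ends at x = 309; clear span = 569 − 309 = 260 mm.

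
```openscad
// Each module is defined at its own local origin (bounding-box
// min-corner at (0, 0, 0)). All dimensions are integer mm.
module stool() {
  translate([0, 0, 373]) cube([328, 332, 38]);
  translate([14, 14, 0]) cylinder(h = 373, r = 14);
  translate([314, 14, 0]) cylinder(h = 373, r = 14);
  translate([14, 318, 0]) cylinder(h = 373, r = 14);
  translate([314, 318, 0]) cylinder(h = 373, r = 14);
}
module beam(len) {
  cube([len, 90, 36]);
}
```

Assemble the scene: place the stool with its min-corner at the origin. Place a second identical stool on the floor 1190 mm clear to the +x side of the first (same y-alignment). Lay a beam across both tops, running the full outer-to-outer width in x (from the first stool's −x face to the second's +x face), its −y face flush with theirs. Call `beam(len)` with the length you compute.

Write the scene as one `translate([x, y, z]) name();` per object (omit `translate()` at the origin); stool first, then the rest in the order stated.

stool();
translate([1518, 0, 0]) stool();
translate([0, 0, 411]) beam(1846);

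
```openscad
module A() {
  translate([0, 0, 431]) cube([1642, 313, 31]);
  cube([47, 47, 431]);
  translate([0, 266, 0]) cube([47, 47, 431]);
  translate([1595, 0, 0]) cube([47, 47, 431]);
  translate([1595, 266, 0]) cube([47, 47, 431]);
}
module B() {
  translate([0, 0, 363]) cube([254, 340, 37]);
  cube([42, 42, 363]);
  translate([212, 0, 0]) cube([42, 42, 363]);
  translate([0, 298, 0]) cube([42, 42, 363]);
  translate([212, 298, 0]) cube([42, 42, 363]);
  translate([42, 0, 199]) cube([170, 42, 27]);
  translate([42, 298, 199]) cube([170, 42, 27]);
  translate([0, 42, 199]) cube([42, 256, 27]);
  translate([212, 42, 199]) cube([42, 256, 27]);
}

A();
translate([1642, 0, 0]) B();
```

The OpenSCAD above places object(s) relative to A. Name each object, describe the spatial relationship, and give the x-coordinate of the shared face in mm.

The bench's +x face and the stool's −x face are both at x = 1642 mm.

A is a bench. B is a stool. The stool is against the bench's +x side, with their −y faces flush. The x-coordinate of the shared face is 1642 mm.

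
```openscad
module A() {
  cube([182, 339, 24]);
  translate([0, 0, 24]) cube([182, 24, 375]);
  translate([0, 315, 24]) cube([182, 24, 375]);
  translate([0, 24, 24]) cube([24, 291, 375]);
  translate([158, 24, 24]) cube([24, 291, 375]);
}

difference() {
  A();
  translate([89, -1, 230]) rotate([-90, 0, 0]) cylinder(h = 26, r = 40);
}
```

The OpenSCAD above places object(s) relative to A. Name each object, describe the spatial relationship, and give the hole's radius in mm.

The subtracted cylinder has r = 40 mm.

A is an open box. The open box has a circular hole through its front wall. The hole's radius is 40 mm.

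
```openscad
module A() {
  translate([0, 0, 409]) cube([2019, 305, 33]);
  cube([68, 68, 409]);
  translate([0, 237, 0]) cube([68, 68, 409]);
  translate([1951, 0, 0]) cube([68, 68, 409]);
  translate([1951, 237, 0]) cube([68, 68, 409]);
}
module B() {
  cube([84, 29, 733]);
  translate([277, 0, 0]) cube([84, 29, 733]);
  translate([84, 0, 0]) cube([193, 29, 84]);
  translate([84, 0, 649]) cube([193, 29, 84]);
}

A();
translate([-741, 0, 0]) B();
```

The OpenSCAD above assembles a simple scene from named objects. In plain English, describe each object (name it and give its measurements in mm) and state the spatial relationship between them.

A is a bench: a 2019×305 mm seat slab, 33 mm thick, top at z = 442 mm, on four 68×68 mm square legs flush with the seat corners and standing on z = 0.

B is a picture frame with a 193×565 mm rectangular opening (x by z) and a uniform 84 mm border on every side. Frame depth is 29 mm along y. It is built from two vertical stiles running the full outside height and two horizontal rails spanning the gap between the stiles.

The picture frame is on the floor beside the bench on its −x side.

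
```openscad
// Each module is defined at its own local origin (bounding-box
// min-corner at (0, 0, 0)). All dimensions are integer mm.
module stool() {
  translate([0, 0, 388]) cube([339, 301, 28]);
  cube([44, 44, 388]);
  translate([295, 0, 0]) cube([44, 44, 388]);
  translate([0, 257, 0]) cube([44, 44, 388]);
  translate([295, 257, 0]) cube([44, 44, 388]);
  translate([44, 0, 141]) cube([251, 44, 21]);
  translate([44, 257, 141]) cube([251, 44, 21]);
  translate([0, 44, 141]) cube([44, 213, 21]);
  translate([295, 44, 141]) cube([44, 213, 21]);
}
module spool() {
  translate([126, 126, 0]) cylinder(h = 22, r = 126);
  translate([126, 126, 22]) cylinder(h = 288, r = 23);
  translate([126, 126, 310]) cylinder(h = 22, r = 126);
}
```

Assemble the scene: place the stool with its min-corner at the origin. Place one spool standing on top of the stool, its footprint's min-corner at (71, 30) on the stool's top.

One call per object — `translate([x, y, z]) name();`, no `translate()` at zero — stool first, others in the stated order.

stool();
translate([71, 30, 416]) spool();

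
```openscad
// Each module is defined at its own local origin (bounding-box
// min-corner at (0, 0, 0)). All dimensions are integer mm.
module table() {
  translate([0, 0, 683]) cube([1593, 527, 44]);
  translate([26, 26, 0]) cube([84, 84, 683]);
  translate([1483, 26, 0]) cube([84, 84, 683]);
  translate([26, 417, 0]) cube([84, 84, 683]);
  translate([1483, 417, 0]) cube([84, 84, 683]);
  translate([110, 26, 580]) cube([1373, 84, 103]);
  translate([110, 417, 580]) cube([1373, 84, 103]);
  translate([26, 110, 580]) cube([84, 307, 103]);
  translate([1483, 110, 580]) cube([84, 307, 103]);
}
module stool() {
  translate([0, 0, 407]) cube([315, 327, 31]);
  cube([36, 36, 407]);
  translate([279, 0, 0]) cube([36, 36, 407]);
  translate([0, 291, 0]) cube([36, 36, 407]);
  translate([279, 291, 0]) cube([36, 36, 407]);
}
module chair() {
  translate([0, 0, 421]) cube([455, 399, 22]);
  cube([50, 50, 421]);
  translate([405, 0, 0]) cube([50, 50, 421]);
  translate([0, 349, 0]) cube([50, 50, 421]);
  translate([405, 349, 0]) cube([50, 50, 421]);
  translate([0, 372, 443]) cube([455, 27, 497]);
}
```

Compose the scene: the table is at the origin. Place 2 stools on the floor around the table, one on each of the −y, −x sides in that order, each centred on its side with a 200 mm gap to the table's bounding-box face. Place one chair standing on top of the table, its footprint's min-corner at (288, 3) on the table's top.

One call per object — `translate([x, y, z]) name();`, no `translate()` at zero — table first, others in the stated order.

table();
translate([639, -527, 0]) stool();
translate([-515, 100, 0]) stool();
translate([288, 3, 727]) chair();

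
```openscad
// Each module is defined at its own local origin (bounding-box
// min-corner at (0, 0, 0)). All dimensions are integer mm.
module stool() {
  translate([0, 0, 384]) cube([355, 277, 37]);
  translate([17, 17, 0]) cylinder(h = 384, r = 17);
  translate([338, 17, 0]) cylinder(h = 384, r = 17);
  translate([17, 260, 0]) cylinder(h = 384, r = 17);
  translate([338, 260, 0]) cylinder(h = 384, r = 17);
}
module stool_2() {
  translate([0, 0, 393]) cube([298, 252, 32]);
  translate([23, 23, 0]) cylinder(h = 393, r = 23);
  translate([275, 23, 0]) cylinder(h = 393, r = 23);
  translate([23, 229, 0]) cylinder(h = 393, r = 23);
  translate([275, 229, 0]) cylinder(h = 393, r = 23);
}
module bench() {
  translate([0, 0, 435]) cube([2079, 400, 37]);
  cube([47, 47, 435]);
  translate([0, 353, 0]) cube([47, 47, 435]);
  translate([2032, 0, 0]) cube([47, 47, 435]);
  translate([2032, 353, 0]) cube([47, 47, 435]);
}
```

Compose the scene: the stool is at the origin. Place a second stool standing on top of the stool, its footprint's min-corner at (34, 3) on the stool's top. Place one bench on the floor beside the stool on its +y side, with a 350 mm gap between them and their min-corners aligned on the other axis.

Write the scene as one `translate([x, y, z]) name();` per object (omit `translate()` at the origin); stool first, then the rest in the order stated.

stool();
translate([34, 3, 421]) stool_2();
translate([0, 627, 0]) bench();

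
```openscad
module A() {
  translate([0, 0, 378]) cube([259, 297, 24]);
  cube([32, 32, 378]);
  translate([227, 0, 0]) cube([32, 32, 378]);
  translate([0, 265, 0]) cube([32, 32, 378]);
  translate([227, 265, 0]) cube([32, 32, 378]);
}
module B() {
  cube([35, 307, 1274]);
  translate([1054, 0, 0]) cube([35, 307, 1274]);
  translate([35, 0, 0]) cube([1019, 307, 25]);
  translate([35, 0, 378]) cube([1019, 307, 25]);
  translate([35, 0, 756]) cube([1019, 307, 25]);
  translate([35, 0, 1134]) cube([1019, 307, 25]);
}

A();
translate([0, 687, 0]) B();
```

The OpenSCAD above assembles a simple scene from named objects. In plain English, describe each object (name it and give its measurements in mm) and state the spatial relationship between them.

A is a four-legged stool. The seat is a 259×297×24 mm slab whose top surface is at z = 402 mm; four square legs, each 32×32 mm in cross-section, run from the floor (z = 0) to the underside of the seat, each flush with a corner of the seat.

B is an open bookshelf. Two side panels, each 35 mm thick, 307 mm deep and 1274 mm tall, stand 1089 mm apart (outside-to-outside). Between them sit 4 shelves, each 25 mm thick and 307 mm deep, spanning the full gap between the sides. The bottom shelf rests on the floor (its underside at z = 0) and the clear gap between one shelf's top and the next shelf's underside is 353 mm.

The bookshelf is on the floor beside the stool on its +y side.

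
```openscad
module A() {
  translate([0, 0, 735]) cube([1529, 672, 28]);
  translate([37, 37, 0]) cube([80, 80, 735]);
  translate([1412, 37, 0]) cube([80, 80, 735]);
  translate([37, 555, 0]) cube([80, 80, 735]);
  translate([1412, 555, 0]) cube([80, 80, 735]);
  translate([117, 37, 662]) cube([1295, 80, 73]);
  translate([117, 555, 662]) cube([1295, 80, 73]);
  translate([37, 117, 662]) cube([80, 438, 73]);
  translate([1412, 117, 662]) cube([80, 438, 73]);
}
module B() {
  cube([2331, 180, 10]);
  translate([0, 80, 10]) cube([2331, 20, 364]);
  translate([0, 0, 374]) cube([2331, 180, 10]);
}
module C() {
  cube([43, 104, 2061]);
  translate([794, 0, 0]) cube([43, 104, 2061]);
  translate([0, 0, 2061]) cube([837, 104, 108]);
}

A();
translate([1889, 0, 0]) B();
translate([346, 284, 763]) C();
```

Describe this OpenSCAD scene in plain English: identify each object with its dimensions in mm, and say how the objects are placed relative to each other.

A is a rectangular dining table. The top is 1529×672×28 mm with its upper surface at z = 763 mm. It stands on four 80×80 mm square legs, each inset 37 mm from the nearest pair of top edges, running from the floor to the underside of the top. Four apron rails, 80 mm thick and 73 mm tall, run between adjacent legs with their top edges flush with the underside of the top and their outer faces flush with the legs' outer faces.

B is an I-beam lying along x, 2331 mm long. Overall section height 384 mm. Two flanges 180 mm wide (y) and 10 mm thick, one on the floor and one at the top; a web 20 mm thick runs between them, centred on the flange width.

C is a rectangular door frame: two vertical jambs of 43×104 mm section, 2061 mm tall, with a clear opening 751 mm wide between their inner faces. A header 108 mm tall and 104 mm deep lies on top of the jambs and spans the full outside width.

The I-beam is on the floor beside the table on its +x side. The door frame is on top of the table, centred.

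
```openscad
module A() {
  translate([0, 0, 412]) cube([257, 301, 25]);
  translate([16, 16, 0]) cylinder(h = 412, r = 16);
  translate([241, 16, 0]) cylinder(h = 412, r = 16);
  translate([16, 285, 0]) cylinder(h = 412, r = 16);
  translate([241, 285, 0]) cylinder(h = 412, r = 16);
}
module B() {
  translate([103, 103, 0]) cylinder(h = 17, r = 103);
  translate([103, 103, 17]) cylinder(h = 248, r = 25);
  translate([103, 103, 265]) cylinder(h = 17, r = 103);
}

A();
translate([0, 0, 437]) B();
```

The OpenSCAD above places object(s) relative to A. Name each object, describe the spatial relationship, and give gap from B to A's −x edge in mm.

A is a stool. B is a spool. The spool is on top of the stool. The gap from the spool to the stool's −x edge is 0 mm.

The spool's min-x is at 0; the stool's min-x is 0; gap = 0 mm.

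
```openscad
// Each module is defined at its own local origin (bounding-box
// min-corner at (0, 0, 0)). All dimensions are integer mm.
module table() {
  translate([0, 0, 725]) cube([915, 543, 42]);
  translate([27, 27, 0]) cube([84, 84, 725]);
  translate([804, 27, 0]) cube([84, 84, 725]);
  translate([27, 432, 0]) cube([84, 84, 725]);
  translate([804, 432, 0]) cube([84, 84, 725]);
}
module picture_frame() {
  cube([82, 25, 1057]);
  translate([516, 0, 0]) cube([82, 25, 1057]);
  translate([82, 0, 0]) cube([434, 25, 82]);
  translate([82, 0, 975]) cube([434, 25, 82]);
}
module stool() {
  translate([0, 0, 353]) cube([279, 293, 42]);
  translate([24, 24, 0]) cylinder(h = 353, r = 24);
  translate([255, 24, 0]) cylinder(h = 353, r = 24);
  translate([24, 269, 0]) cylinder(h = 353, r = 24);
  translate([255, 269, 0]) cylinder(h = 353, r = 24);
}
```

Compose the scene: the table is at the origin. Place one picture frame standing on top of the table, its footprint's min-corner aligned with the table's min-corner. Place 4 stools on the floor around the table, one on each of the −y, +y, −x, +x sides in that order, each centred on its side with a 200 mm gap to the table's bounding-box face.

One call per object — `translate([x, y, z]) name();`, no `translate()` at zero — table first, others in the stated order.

table();
translate([0, 0, 767]) picture_frame();
translate([318, -493, 0]) stool();
translate([318, 743, 0]) stool();
translate([-479, 125, 0]) stool();
translate([1115, 125, 0]) stool();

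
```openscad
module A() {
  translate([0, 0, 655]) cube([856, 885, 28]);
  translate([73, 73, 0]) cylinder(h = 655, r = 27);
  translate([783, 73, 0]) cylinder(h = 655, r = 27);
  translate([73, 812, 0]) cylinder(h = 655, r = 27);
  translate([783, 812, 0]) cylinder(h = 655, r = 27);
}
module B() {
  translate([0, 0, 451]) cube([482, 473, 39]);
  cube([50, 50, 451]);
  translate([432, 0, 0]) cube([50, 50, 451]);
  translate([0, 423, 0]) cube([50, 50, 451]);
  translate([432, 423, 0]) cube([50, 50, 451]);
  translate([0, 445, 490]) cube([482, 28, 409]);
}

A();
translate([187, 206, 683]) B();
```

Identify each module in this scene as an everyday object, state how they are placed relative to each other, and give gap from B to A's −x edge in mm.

A is a table. B is a chair. The chair is on top of the table, centred. The gap from the chair to the table's −x edge is 187 mm.

The chair's min-x is at 187; the table's min-x is 0; gap = 187 mm.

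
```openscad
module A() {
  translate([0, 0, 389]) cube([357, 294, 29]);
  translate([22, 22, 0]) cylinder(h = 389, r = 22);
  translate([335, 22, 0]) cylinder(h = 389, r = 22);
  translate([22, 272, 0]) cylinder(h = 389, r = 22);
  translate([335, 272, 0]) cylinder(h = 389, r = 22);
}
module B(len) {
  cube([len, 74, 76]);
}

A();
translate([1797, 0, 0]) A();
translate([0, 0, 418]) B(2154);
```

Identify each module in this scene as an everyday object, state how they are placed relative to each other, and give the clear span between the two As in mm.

Second stool starts at x = 1797; first ends at x = 357; clear span = 1797 − 357 = 1440 mm.

A is a stool. B is a beam. A beam spans the tops of two stools. The clear span between the two stools is 1440 mm.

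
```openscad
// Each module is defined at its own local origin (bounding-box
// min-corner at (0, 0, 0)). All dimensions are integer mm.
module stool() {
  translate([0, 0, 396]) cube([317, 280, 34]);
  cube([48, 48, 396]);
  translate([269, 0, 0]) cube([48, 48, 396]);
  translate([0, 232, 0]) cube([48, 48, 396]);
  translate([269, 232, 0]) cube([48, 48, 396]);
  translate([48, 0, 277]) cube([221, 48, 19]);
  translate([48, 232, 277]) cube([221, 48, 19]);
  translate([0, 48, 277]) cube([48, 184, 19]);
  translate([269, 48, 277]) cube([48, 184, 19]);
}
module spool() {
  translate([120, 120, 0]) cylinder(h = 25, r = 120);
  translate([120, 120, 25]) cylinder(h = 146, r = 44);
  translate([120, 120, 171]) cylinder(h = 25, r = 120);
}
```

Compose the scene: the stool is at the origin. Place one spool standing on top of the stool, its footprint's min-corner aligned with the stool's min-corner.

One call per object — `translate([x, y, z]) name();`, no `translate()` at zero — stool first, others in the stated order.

stool();
translate([0, 0, 430]) spool();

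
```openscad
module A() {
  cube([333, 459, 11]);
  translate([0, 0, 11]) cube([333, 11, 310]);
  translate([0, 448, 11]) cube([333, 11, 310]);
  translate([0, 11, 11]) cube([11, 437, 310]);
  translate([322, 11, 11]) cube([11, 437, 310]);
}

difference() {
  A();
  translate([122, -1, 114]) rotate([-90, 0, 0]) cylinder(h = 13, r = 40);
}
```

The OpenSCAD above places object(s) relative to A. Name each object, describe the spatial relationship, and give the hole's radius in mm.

The subtracted cylinder has r = 40 mm.

A is an open box. The open box has a circular hole through its front wall. The hole's radius is 40 mm.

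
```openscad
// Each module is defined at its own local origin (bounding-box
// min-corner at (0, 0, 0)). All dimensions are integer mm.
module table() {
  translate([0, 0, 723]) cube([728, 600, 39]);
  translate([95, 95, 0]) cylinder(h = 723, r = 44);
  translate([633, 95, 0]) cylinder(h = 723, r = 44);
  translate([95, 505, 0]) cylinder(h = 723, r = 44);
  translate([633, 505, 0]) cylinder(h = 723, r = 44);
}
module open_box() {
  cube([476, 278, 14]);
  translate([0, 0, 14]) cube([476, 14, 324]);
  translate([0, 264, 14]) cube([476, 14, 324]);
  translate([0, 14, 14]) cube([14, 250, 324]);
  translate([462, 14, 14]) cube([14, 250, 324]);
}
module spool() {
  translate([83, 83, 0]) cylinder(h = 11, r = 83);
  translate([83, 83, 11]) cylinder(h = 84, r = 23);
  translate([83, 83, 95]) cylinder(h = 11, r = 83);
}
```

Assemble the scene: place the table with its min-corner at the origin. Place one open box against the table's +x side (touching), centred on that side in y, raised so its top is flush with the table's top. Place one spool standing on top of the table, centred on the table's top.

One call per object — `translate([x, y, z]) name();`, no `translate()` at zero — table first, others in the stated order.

table();
translate([728, 161, 424]) open_box();
translate([281, 217, 762]) spool();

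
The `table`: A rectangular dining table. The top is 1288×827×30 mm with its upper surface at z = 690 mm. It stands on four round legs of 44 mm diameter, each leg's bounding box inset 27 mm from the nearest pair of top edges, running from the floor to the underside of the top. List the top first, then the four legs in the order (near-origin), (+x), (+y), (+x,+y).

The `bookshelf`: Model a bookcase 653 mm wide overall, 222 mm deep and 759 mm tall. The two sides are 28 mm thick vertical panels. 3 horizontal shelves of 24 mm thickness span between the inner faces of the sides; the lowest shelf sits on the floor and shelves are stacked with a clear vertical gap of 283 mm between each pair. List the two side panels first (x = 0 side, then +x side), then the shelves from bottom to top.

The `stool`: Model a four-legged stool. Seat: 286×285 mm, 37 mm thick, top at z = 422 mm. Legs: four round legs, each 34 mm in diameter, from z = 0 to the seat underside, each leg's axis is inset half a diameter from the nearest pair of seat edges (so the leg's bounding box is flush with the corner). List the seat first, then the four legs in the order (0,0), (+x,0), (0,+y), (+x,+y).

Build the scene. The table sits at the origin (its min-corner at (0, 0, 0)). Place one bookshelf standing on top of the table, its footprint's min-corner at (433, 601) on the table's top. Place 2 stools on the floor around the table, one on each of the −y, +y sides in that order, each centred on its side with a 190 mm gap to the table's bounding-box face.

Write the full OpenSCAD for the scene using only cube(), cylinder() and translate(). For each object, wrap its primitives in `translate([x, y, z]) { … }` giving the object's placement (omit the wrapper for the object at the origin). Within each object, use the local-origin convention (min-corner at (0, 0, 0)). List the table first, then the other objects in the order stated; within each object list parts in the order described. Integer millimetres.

translate([0, 0, 660]) cube([1288, 827, 30]);
translate([49, 49, 0]) cylinder(h = 660, r = 22);
translate([1239, 49, 0]) cylinder(h = 660, r = 22);
translate([49, 778, 0]) cylinder(h = 660, r = 22);
translate([1239, 778, 0]) cylinder(h = 660, r = 22);
translate([433, 601, 690]) {
  cube([28, 222, 759]);
  translate([625, 0, 0]) cube([28, 222, 759]);
  translate([28, 0, 0]) cube([597, 222, 24]);
  translate([28, 0, 307]) cube([597, 222, 24]);
  translate([28, 0, 614]) cube([597, 222, 24]);
}
translate([501, -475, 0]) {
  translate([0, 0, 385]) cube([286, 285, 37]);
  translate([17, 17, 0]) cylinder(h = 385, r = 17);
  translate([269, 17, 0]) cylinder(h = 385, r = 17);
  translate([17, 268, 0]) cylinder(h = 385, r = 17);
  translate([269, 268, 0]) cylinder(h = 385, r = 17);
}
translate([501, 1017, 0]) {
  translate([0, 0, 385]) cube([286, 285, 37]);
  translate([17, 17, 0]) cylinder(h = 385, r = 17);
  translate([269, 17, 0]) cylinder(h = 385, r = 17);
  translate([17, 268, 0]) cylinder(h = 385, r = 17);
  translate([269, 268, 0]) cylinder(h = 385, r = 17);
}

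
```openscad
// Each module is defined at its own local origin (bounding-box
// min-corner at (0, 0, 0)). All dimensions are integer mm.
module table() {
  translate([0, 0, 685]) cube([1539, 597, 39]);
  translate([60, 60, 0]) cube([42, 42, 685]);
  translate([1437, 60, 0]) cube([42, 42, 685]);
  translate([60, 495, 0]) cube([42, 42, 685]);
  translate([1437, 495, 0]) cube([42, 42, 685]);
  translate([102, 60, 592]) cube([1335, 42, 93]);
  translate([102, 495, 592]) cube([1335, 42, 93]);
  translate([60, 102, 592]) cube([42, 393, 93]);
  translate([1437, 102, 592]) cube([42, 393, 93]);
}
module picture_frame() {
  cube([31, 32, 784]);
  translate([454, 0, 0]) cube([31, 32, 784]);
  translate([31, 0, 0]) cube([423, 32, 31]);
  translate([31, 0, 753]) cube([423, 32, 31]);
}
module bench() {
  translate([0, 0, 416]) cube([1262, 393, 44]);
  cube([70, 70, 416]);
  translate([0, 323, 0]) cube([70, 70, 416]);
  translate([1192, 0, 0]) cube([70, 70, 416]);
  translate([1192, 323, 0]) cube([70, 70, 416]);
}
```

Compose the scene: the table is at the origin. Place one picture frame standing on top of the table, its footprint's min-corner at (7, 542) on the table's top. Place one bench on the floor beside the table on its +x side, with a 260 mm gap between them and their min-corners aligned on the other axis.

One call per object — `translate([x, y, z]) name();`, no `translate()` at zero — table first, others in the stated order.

table();
translate([7, 542, 724]) picture_frame();
translate([1799, 0, 0]) bench();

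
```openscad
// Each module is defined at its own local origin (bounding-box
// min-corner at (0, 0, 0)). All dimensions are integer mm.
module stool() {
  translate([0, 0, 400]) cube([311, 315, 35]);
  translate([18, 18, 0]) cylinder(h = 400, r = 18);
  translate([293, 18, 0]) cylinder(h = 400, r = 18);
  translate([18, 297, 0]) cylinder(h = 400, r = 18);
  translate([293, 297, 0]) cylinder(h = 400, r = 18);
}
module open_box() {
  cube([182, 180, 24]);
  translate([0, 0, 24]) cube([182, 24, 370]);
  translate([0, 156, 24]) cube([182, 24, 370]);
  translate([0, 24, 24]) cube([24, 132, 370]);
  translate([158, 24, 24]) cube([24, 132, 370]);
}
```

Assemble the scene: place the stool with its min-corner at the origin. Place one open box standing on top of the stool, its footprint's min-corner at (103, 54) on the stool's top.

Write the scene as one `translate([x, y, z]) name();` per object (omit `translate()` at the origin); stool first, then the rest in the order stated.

stool();
translate([103, 54, 435]) open_box();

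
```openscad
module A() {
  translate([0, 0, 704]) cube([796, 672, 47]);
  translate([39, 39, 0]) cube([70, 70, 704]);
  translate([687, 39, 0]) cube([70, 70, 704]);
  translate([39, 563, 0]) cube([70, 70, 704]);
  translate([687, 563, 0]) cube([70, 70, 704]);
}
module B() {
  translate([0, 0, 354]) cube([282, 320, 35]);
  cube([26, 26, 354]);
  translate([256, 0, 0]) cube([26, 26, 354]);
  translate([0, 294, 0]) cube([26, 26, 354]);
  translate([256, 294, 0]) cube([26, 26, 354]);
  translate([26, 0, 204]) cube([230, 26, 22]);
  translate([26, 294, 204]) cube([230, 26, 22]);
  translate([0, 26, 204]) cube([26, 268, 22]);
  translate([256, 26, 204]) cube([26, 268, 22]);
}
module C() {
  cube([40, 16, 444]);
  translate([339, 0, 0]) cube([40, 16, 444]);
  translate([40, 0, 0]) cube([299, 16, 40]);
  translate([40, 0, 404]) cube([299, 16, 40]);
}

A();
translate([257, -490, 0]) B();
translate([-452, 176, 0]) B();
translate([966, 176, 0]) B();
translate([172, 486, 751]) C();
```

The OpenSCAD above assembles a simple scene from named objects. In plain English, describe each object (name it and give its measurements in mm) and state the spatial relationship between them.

A is a table with a 796×672 mm rectangular top, 47 mm thick, top surface at z = 751 mm, supported by four 70×70 mm square legs, each inset 39 mm from the nearest pair of top edges, running from the floor.

B is a simple wooden stool: a rectangular seat 282 mm (x) by 320 mm (y), 35 mm thick, top face at z = 389 mm, on four square legs, each 26×26 mm in cross-section. The legs rest on z = 0, each flush with a corner of the seat. Four stretchers, 26 mm wide and 22 mm tall, connect adjacent legs with their undersides at z = 204 mm, each running between the inner faces of the legs it joins and aligned with the legs' outer faces on the other axis.

C is a rectangular picture frame lying in the x–z plane (depth along y). The opening is 299 mm wide (x) by 364 mm tall (z), surrounded by a border 40 mm wide on all four sides. The frame is 16 mm deep and is made of two full-height vertical stiles with two horizontal rails fitted between them.

Three stools sit around the table at the −y, −x, +x sides. The picture frame is on top of the table.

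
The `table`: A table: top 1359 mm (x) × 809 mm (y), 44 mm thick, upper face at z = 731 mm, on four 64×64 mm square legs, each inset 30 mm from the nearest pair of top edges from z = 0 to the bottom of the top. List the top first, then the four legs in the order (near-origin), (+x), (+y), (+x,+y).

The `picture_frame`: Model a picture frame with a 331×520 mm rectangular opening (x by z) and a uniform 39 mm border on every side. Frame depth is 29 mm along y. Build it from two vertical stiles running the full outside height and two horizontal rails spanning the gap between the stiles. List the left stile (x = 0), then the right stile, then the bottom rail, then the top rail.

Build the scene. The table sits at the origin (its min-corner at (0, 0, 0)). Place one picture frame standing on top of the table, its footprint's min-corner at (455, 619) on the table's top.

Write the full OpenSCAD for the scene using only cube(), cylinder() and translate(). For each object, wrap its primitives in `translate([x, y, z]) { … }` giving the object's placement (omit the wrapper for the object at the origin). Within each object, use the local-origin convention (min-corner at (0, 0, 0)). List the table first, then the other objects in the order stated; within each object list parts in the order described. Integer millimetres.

translate([0, 0, 687]) cube([1359, 809, 44]);
translate([30, 30, 0]) cube([64, 64, 687]);
translate([1265, 30, 0]) cube([64, 64, 687]);
translate([30, 715, 0]) cube([64, 64, 687]);
translate([1265, 715, 0]) cube([64, 64, 687]);
translate([455, 619, 731]) {
  cube([39, 29, 598]);
  translate([370, 0, 0]) cube([39, 29, 598]);
  translate([39, 0, 0]) cube([331, 29, 39]);
  translate([39, 0, 559]) cube([331, 29, 39]);
}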